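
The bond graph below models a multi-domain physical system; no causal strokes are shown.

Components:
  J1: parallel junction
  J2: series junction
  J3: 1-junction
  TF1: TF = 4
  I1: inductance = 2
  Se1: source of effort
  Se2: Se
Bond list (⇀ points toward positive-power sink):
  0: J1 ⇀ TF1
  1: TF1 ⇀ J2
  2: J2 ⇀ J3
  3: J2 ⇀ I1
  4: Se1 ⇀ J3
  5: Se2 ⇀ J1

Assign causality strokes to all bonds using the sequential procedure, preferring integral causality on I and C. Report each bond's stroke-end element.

β0 stroke at TF1
β1 stroke at J2
β2 stroke at J2
β3 stroke at I1
β4 stroke at J3
β5 stroke at J1

#4 →J3  (Se1: effort source, stroke at far end)
#5 →J1  (Se2: effort source, stroke at far end)
#0 →TF1  (J1: bond 5 brought effort, rest push out)
#2 →J2  (J3: last free bond brings flow in)
#1 →J2  (TF1: transformer flips bond 0)
#3 →I1  (J2 needs exactly one f-in)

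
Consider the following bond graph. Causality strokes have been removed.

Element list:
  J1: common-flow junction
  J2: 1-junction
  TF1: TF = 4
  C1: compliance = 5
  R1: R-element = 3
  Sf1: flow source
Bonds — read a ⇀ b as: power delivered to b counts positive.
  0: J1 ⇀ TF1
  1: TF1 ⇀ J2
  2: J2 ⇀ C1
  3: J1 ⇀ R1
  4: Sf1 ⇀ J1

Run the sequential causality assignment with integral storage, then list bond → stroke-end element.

bond 4 stroke at Sf1  (Sf1 fixes flow; stroke at Sf1)
bond 0 stroke at J1  (1-jn J1 has f-setter on 4)
bond 3 stroke at J1  (J1 flow already set via bond 4)
bond 1 stroke at TF1  (TF TF1: opposite of bond 0)
bond 2 stroke at J2  (J2 flow already set via bond 1)

#0 stroke at J1
#1 stroke at TF1
#2 stroke at J2
#3 stroke at J1
#4 stroke at Sf1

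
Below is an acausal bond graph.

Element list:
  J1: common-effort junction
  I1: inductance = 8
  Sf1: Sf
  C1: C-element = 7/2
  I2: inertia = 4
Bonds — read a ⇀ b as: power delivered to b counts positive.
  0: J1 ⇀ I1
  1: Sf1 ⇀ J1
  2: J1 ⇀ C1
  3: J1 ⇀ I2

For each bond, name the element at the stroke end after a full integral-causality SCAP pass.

bond 0 stroke at I1
bond 1 stroke at Sf1
bond 2 stroke at J1
bond 3 stroke at I2

b1 →Sf1  (source Sf1 imposes f)
b0 →I1  (I1 integral (f out))
b2 →J1  (C1: C, integral causality)
b3 →I2  (J1 effort already set via bond 2)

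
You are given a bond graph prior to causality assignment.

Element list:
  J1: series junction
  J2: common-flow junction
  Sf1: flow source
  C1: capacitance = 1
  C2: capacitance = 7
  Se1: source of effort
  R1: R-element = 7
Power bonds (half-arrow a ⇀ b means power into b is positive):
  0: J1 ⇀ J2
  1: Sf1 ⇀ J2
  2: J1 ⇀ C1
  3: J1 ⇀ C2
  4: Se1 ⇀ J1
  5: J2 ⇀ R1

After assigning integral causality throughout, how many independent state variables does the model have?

2  (C1, C2 all integral)

b1 stroke at Sf1  (Sf1: flow source, stroke at near end)
b4 stroke at J1  (source Se1 imposes e)
b0 stroke at J2  (J2 flow already set via bond 1)
b5 stroke at J2  (J2 flow already set via bond 1)
b2 stroke at J1  (common-f at J1 fixed by 0)
b3 stroke at J1  (1-jn J1 has f-setter on 0)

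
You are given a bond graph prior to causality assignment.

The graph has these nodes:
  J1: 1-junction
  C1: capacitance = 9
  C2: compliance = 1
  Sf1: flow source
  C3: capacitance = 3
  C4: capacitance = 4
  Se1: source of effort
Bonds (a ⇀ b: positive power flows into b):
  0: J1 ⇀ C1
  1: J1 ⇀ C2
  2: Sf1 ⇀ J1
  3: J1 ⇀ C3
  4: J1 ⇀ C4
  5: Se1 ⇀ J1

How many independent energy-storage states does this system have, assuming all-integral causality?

b2 stroke→Sf1  (source Sf1 imposes f)
b5 stroke→J1  (source Se1 imposes e)
b0 stroke→J1  (common-f at J1 fixed by 2)
b1 stroke→J1  (common-f at J1 fixed by 2)
b3 stroke→J1  (J1: bond 2 brought flow, rest push out)
b4 stroke→J1  (J1: bond 2 brought flow, rest push out)

4  (C1, C2, C3, C4 all integral)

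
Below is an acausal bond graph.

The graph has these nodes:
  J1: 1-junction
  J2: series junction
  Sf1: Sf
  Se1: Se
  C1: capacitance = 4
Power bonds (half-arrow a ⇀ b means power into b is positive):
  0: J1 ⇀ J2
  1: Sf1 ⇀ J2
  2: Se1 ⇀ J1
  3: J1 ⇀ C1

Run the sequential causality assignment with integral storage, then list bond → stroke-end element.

b1 →Sf1  (Sf1: flow source, stroke at near end)
b2 →J1  (source Se1 imposes e)
b0 →J2  (common-f at J2 fixed by 1)
b3 →J1  (J1 flow already set via bond 0)

b0 stroke→J2
b1 stroke→Sf1
b2 stroke→J1
b3 stroke→J1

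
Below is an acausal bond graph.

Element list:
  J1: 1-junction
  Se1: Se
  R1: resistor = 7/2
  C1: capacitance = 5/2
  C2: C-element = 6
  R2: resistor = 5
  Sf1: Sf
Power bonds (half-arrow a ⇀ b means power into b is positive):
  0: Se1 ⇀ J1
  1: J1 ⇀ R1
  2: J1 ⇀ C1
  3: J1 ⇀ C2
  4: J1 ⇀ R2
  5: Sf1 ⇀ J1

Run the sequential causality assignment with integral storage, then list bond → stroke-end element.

#0 stroke→J1  (Se1: effort source, stroke at far end)
#5 stroke→Sf1  (source Sf1 imposes f)
#1 stroke→J1  (J1: bond 5 brought flow, rest push out)
#2 stroke→J1  (1-jn J1 has f-setter on 5)
#3 stroke→J1  (J1: bond 5 brought flow, rest push out)
#4 stroke→J1  (1-jn J1 has f-setter on 5)

β0 stroke→J1
β1 stroke→J1
β2 stroke→J1
β3 stroke→J1
β4 stroke→J1
β5 stroke→Sf1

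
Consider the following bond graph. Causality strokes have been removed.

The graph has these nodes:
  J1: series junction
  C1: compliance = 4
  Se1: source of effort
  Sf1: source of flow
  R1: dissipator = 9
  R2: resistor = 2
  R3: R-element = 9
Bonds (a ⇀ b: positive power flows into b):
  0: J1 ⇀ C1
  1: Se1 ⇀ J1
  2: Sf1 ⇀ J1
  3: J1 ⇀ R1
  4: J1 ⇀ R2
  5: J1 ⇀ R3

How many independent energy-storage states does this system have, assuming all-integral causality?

1  (C1 all integral)

b1 stroke→J1  (Se1: effort source, stroke at far end)
b2 stroke→Sf1  (Sf1 fixes flow; stroke at Sf1)
b0 stroke→J1  (1-jn J1 has f-setter on 2)
b3 stroke→J1  (J1: bond 2 brought flow, rest push out)
b4 stroke→J1  (J1: bond 2 brought flow, rest push out)
b5 stroke→J1  (J1: bond 2 brought flow, rest push out)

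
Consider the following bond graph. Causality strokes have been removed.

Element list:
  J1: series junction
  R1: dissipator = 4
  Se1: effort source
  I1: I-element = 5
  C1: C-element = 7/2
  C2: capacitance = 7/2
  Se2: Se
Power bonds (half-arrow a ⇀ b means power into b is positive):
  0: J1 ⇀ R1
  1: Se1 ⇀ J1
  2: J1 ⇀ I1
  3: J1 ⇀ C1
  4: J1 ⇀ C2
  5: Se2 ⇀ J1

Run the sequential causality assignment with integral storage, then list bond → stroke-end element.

β0 stroke→J1
β1 stroke→J1
β2 stroke→I1
β3 stroke→J1
β4 stroke→J1
β5 stroke→J1

β1 stroke→J1  (Se1 (Se) sets effort on bond)
β5 stroke→J1  (Se2: effort source, stroke at far end)
β2 stroke→I1  (I1 integral (f out))
β0 stroke→J1  (J1 flow already set via bond 2)
β3 stroke→J1  (J1 flow already set via bond 2)
β4 stroke→J1  (common-f at J1 fixed by 2)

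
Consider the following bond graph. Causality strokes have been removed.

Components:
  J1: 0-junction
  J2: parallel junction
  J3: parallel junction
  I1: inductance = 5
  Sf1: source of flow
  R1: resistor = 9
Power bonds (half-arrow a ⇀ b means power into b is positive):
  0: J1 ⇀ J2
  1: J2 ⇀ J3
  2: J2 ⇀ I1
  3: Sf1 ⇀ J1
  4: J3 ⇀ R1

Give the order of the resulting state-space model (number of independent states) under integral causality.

β3 stroke→Sf1  (source Sf1 imposes f)
β0 stroke→J1  (closing 0-jn rule on J1)
β2 stroke→I1  (prefer integral on I1)
β1 stroke→J2  (only one effort-in slot at J2)
β4 stroke→J3  (J3 needs exactly one e-in)

1  (I1 all integral)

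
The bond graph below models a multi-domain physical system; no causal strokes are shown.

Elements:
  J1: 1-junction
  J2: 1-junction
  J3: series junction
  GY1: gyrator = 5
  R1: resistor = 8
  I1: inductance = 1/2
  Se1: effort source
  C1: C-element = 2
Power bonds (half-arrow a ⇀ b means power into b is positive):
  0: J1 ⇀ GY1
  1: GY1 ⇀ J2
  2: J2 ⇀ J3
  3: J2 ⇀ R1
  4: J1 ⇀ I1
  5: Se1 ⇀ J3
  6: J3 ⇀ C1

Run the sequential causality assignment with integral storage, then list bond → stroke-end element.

β0 stroke→J1
β1 stroke→J2
β2 stroke→J2
β3 stroke→R1
β4 stroke→I1
β5 stroke→J3
β6 stroke→J3

#5 stroke→J3  (source Se1 imposes e)
#4 stroke→I1  (I1 outputs flow p/I1)
#0 stroke→J1  (common-f at J1 fixed by 4)
#1 stroke→J2  (GY1: gyrator matches bond 0)
#6 stroke→J3  (C1 integral (e out))
#2 stroke→J2  (closing 1-jn rule on J3)
#3 stroke→R1  (J2 needs exactly one f-in)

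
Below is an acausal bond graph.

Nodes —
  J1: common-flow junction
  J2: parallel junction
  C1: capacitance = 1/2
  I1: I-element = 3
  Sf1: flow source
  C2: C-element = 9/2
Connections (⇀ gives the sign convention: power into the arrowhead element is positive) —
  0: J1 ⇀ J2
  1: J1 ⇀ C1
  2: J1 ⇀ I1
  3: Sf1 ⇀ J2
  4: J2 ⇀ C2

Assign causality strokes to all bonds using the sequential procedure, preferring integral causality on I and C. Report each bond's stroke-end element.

b0 stroke at J1
b1 stroke at J1
b2 stroke at I1
b3 stroke at Sf1
b4 stroke at J2

bond 3 stroke→Sf1  (Sf1 fixes flow; stroke at Sf1)
bond 1 stroke→J1  (prefer integral on C1)
bond 2 stroke→I1  (I1 integral (f out))
bond 0 stroke→J1  (common-f at J1 fixed by 2)
bond 4 stroke→J2  (only one effort-in slot at J2)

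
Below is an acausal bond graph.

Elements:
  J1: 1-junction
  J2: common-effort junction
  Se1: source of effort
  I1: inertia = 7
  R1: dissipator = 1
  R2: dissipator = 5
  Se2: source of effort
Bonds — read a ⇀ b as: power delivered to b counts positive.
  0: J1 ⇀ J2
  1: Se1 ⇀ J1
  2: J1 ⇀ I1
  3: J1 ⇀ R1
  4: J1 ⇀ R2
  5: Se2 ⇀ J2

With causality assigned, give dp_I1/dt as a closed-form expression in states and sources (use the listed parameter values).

dp_I1/dt = E_Se1 - E_Se2 - 6*p_I1/7

bond 1 |J1  (Se1 (Se) sets effort on bond)
bond 5 |J2  (Se2: effort source, stroke at far end)
bond 0 |J1  (J2: bond 5 brought effort, rest push out)
bond 2 |I1  (I1 outputs flow p/I1)
bond 3 |J1  (J1: bond 2 brought flow, rest push out)
bond 4 |J1  (1-jn J1 has f-setter on 2)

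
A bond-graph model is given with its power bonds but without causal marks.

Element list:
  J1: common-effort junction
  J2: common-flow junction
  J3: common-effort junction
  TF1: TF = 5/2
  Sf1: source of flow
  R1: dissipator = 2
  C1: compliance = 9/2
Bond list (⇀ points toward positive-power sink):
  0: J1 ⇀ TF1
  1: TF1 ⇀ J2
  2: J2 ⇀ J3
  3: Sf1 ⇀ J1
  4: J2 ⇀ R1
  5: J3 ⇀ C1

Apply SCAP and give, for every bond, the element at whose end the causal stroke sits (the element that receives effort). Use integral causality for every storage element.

#3 |Sf1  (Sf1: flow source, stroke at near end)
#0 |J1  (J1: last free bond brings effort in)
#1 |TF1  (through TF1, causality passes straight; one stroke at TF1)
#2 |J2  (J2: bond 1 brought flow, rest push out)
#4 |J2  (common-f at J2 fixed by 1)
#5 |J3  (J3 needs exactly one e-in)

bond 0 stroke at J1
bond 1 stroke at TF1
bond 2 stroke at J2
bond 3 stroke at Sf1
bond 4 stroke at J2
bond 5 stroke at J3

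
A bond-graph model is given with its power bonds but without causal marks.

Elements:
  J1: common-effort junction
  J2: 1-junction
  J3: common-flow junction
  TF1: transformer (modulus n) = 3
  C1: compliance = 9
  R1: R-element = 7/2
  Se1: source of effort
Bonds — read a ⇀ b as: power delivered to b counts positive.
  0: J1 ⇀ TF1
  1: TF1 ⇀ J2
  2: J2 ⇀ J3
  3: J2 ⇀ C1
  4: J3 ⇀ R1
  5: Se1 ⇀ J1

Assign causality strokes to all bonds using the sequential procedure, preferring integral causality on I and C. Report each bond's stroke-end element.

β0 stroke at TF1
β1 stroke at J2
β2 stroke at J3
β3 stroke at J2
β4 stroke at R1
β5 stroke at J1

β5 →J1  (source Se1 imposes e)
β0 →TF1  (common-e at J1 fixed by 5)
β1 →J2  (TF1: transformer flips bond 0)
β3 →J2  (prefer integral on C1)
β2 →J3  (J2: last free bond brings flow in)
β4 →R1  (closing 1-jn rule on J3)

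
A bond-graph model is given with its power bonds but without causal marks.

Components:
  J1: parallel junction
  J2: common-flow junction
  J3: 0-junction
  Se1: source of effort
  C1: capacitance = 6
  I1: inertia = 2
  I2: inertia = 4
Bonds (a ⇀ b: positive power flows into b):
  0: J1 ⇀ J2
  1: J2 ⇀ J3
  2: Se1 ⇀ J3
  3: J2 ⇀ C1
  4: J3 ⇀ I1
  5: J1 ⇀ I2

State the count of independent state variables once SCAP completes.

b2 →J3  (source Se1 imposes e)
b1 →J2  (J3 effort already set via bond 2)
b4 →I1  (0-jn J3 has e-setter on 2)
b3 →J2  (C1: C, integral causality)
b0 →J1  (J2: last free bond brings flow in)
b5 →I2  (common-e at J1 fixed by 0)

3  (C1, I1, I2 all integral)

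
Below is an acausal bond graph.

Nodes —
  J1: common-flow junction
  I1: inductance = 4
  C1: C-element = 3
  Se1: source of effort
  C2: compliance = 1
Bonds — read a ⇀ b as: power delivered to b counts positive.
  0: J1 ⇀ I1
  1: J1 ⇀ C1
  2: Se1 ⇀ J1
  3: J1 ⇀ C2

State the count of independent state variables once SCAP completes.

β2 stroke→J1  (source Se1 imposes e)
β0 stroke→I1  (I1: I, integral causality)
β1 stroke→J1  (common-f at J1 fixed by 0)
β3 stroke→J1  (common-f at J1 fixed by 0)

3  (C1, C2, I1 all integral)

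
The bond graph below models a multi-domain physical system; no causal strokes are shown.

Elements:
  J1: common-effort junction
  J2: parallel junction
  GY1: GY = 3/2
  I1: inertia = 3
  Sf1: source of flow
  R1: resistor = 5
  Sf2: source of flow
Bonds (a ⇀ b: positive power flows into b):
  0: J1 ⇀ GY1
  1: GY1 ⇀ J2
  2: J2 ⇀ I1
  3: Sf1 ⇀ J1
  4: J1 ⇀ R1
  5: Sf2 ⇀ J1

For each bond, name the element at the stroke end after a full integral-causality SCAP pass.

#3 →Sf1  (source Sf1 imposes f)
#5 →Sf2  (Sf2 fixes flow; stroke at Sf2)
#2 →I1  (I1: I, integral causality)
#1 →J2  (closing 0-jn rule on J2)
#0 →J1  (through GY1, causality inverts; strokes same side of GY1)
#4 →R1  (0-jn J1 has e-setter on 0)

bond 0 |J1
bond 1 |J2
bond 2 |I1
bond 3 |Sf1
bond 4 |R1
bond 5 |Sf2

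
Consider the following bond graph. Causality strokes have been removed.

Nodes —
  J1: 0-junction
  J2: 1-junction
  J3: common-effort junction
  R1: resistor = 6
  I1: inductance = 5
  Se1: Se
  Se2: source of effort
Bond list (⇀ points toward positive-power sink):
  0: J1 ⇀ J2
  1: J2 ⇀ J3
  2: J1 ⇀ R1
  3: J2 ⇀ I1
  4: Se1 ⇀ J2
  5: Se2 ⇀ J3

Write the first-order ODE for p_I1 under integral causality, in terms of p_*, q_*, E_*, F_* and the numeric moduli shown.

dp_I1/dt = E_Se1 - E_Se2 - 6*p_I1/5

β4 stroke at J2  (Se1 (Se) sets effort on bond)
β5 stroke at J3  (Se2 fixes effort; stroke away)
β1 stroke at J2  (J3 effort already set via bond 5)
β3 stroke at I1  (I1: I, integral causality)
β0 stroke at J2  (common-f at J2 fixed by 3)
β2 stroke at J1  (J1: last free bond brings effort in)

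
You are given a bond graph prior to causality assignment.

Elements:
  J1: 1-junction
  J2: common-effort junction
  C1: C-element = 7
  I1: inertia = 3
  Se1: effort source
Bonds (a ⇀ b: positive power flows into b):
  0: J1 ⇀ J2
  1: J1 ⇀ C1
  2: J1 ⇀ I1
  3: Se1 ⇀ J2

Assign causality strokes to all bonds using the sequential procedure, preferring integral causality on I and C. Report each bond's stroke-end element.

bond 0 →J1
bond 1 →J1
bond 2 →I1
bond 3 →J2

bond 3 stroke at J2  (source Se1 imposes e)
bond 0 stroke at J1  (common-e at J2 fixed by 3)
bond 1 stroke at J1  (C1: C, integral causality)
bond 2 stroke at I1  (closing 1-jn rule on J1)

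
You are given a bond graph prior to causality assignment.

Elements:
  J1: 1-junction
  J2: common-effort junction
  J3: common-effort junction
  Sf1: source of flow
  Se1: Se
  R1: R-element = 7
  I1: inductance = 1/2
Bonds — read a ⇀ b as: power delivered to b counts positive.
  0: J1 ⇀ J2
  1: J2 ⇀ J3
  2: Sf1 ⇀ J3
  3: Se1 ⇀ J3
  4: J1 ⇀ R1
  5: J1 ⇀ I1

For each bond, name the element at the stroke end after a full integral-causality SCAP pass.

bond 0 →J1
bond 1 →J2
bond 2 →Sf1
bond 3 →J3
bond 4 →J1
bond 5 →I1

bond 2 stroke at Sf1  (Sf1 (Sf) sets flow on bond)
bond 3 stroke at J3  (source Se1 imposes e)
bond 1 stroke at J2  (J3 effort already set via bond 3)
bond 0 stroke at J1  (J2 effort already set via bond 1)
bond 5 stroke at I1  (I1 outputs flow p/I1)
bond 4 stroke at J1  (J1: bond 5 brought flow, rest push out)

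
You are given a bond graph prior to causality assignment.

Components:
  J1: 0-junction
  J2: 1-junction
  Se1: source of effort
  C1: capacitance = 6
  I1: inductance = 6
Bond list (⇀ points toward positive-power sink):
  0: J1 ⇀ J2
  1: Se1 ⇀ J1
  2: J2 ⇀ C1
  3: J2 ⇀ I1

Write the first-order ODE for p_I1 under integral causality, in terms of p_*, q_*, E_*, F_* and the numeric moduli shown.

#1 →J1  (Se1 fixes effort; stroke away)
#0 →J2  (0-jn J1 has e-setter on 1)
#2 →J2  (C1: C, integral causality)
#3 →I1  (closing 1-jn rule on J2)

dp_I1/dt = E_Se1 - q_C1/6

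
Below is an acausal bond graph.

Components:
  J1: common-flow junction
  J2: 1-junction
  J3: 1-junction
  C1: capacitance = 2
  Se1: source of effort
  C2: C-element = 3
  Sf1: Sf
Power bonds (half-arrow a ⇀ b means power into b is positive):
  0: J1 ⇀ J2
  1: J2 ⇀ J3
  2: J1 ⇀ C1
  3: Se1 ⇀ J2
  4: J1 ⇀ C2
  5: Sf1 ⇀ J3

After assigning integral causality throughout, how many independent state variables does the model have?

2  (C1, C2 all integral)

β3 stroke→J2  (source Se1 imposes e)
β5 stroke→Sf1  (source Sf1 imposes f)
β1 stroke→J3  (J3 flow already set via bond 5)
β0 stroke→J2  (1-jn J2 has f-setter on 1)
β2 stroke→J1  (1-jn J1 has f-setter on 0)
β4 stroke→J1  (common-f at J1 fixed by 0)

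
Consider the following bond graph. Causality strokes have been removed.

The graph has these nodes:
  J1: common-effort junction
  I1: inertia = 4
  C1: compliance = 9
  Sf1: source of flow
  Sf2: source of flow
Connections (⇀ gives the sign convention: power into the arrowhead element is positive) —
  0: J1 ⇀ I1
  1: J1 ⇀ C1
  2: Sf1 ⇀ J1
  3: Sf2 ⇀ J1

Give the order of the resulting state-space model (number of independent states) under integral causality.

#2 |Sf1  (Sf1 (Sf) sets flow on bond)
#3 |Sf2  (Sf2 fixes flow; stroke at Sf2)
#0 |I1  (I1 integral (f out))
#1 |J1  (J1: last free bond brings effort in)

2  (C1, I1 all integral)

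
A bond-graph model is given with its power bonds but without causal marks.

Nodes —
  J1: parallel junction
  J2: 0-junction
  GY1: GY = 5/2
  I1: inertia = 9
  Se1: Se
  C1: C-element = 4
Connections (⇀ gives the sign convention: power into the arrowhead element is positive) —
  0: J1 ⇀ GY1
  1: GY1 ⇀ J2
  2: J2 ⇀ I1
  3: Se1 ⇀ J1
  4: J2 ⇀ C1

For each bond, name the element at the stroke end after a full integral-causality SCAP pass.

β3 stroke→J1  (Se1 fixes effort; stroke away)
β0 stroke→GY1  (J1 effort already set via bond 3)
β1 stroke→GY1  (through GY1, causality inverts; strokes same side of GY1)
β2 stroke→I1  (I1: I, integral causality)
β4 stroke→J2  (only one effort-in slot at J2)

bond 0 |GY1
bond 1 |GY1
bond 2 |I1
bond 3 |J1
bond 4 |J2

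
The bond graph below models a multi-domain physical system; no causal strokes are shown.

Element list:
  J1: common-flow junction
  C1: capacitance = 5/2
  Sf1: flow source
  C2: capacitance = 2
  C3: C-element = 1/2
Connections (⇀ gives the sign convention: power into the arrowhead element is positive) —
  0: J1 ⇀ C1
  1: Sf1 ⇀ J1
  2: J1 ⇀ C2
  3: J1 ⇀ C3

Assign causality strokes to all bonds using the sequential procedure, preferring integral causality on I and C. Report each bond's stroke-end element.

bond 1 |Sf1  (Sf1 (Sf) sets flow on bond)
bond 0 |J1  (J1 flow already set via bond 1)
bond 2 |J1  (1-jn J1 has f-setter on 1)
bond 3 |J1  (J1 flow already set via bond 1)

bond 0 stroke at J1
bond 1 stroke at Sf1
bond 2 stroke at J1
bond 3 stroke at J1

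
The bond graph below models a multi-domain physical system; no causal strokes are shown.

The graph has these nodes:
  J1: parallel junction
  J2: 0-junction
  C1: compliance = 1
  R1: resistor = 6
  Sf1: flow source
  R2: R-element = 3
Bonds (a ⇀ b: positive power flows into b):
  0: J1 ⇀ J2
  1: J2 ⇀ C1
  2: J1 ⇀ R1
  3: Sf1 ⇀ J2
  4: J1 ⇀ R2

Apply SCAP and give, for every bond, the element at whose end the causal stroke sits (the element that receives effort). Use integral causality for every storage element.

β3 stroke→Sf1  (Sf1: flow source, stroke at near end)
β1 stroke→J2  (C1: C, integral causality)
β0 stroke→J1  (J2: bond 1 brought effort, rest push out)
β2 stroke→R1  (0-jn J1 has e-setter on 0)
β4 stroke→R2  (J1 effort already set via bond 0)

bond 0 →J1
bond 1 →J2
bond 2 →R1
bond 3 →Sf1
bond 4 →R2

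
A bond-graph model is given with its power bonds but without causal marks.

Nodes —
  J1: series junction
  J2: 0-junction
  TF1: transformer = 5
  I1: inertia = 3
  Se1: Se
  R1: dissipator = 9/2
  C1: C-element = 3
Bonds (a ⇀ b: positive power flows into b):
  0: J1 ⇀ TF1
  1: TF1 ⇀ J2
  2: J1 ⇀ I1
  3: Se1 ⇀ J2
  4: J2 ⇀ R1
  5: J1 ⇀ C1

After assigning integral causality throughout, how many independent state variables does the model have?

bond 3 |J2  (source Se1 imposes e)
bond 1 |TF1  (0-jn J2 has e-setter on 3)
bond 4 |R1  (J2: bond 3 brought effort, rest push out)
bond 0 |J1  (through TF1, causality passes straight; one stroke at TF1)
bond 2 |I1  (I1 outputs flow p/I1)
bond 5 |J1  (1-jn J1 has f-setter on 2)

2  (C1, I1 all integral)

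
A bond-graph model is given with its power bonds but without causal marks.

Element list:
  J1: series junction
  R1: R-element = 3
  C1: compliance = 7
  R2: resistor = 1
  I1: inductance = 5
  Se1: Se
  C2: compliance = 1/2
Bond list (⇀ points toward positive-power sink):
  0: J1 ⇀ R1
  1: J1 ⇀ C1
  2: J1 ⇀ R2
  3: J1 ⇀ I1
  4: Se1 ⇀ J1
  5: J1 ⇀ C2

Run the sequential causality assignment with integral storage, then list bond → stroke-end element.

β4 stroke at J1  (Se1: effort source, stroke at far end)
β1 stroke at J1  (C1: C, integral causality)
β3 stroke at I1  (I1: I, integral causality)
β0 stroke at J1  (J1 flow already set via bond 3)
β2 stroke at J1  (J1: bond 3 brought flow, rest push out)
β5 stroke at J1  (J1 flow already set via bond 3)

bond 0 |J1
bond 1 |J1
bond 2 |J1
bond 3 |I1
bond 4 |J1
bond 5 |J1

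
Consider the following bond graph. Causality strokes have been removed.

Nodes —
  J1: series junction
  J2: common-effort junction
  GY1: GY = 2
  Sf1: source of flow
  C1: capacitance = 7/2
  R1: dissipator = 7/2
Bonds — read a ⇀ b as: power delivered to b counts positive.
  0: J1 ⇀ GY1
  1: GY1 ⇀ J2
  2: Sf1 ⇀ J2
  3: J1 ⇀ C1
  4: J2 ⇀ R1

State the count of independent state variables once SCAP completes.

bond 2 stroke→Sf1  (source Sf1 imposes f)
bond 3 stroke→J1  (C1 outputs effort q/C1)
bond 0 stroke→GY1  (closing 1-jn rule on J1)
bond 1 stroke→GY1  (GY1 both-in/both-out from 0)
bond 4 stroke→J2  (J2 needs exactly one e-in)

1  (C1 all integral)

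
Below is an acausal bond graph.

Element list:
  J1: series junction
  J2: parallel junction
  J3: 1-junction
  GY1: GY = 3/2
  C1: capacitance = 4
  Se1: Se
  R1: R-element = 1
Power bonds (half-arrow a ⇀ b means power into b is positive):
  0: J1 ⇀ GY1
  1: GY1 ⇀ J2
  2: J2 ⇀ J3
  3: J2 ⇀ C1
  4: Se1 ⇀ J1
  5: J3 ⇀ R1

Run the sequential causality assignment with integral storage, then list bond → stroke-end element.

#4 |J1  (Se1 (Se) sets effort on bond)
#0 |GY1  (J1: last free bond brings flow in)
#1 |GY1  (GY1: gyrator matches bond 0)
#3 |J2  (C1 integral (e out))
#2 |J3  (J2: bond 3 brought effort, rest push out)
#5 |R1  (closing 1-jn rule on J3)

β0 stroke→GY1
β1 stroke→GY1
β2 stroke→J3
β3 stroke→J2
β4 stroke→J1
β5 stroke→R1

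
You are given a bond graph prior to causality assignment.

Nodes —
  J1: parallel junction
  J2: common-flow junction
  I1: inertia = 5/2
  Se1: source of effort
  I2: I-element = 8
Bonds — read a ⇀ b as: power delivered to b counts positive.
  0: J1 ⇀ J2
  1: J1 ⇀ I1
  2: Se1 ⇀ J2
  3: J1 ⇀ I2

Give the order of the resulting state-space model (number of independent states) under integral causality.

β2 stroke→J2  (Se1 fixes effort; stroke away)
β0 stroke→J1  (closing 1-jn rule on J2)
β1 stroke→I1  (J1 effort already set via bond 0)
β3 stroke→I2  (J1 effort already set via bond 0)

2  (I1, I2 all integral)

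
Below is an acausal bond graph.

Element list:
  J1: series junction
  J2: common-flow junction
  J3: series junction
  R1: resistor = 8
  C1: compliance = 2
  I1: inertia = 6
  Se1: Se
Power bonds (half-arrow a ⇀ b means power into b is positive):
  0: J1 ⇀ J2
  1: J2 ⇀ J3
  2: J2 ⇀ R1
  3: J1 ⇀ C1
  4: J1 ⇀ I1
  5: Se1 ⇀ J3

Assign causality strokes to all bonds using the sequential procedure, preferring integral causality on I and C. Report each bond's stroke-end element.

#0 |J1
#1 |J2
#2 |J2
#3 |J1
#4 |I1
#5 |J3

#5 stroke→J3  (source Se1 imposes e)
#1 stroke→J2  (J3 needs exactly one f-in)
#3 stroke→J1  (C1 outputs effort q/C1)
#4 stroke→I1  (I1: I, integral causality)
#0 stroke→J1  (common-f at J1 fixed by 4)
#2 stroke→J2  (common-f at J2 fixed by 0)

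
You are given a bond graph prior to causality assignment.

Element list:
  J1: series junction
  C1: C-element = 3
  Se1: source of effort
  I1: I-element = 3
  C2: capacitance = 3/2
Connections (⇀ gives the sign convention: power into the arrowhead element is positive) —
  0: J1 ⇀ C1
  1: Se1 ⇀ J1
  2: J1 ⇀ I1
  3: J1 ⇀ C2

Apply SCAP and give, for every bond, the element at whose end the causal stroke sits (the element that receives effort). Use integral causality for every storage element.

bond 1 stroke→J1  (Se1 (Se) sets effort on bond)
bond 0 stroke→J1  (prefer integral on C1)
bond 2 stroke→I1  (I1: I, integral causality)
bond 3 stroke→J1  (common-f at J1 fixed by 2)

#0 →J1
#1 →J1
#2 →I1
#3 →J1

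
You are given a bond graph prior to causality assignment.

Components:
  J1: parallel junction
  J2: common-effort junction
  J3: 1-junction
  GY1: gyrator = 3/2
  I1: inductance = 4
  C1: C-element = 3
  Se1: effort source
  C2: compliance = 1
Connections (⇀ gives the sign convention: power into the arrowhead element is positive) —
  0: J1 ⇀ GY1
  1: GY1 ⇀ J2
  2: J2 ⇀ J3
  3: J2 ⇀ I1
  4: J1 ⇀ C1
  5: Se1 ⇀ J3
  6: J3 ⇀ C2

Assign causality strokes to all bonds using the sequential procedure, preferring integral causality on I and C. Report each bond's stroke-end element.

#0 →GY1
#1 →GY1
#2 →J2
#3 →I1
#4 →J1
#5 →J3
#6 →J3

bond 5 stroke→J3  (Se1 fixes effort; stroke away)
bond 3 stroke→I1  (I1: I, integral causality)
bond 4 stroke→J1  (C1 integral (e out))
bond 0 stroke→GY1  (0-jn J1 has e-setter on 4)
bond 1 stroke→GY1  (GY1 both-in/both-out from 0)
bond 2 stroke→J2  (only one effort-in slot at J2)
bond 6 stroke→J3  (common-f at J3 fixed by 2)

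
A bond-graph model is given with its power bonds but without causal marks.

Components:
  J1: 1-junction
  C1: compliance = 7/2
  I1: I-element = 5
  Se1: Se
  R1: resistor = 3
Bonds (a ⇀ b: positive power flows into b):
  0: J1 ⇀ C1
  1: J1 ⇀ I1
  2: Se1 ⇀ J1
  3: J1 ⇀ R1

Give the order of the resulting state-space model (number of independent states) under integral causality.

2  (C1, I1 all integral)

bond 2 stroke→J1  (Se1 (Se) sets effort on bond)
bond 0 stroke→J1  (prefer integral on C1)
bond 1 stroke→I1  (I1 outputs flow p/I1)
bond 3 stroke→J1  (common-f at J1 fixed by 1)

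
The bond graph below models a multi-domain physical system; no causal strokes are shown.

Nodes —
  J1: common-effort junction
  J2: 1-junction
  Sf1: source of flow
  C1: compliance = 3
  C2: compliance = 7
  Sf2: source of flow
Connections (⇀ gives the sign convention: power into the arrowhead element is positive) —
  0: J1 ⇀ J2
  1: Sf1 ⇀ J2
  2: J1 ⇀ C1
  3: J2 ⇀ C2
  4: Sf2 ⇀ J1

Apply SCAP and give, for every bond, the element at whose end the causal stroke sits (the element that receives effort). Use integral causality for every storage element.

b1 stroke→Sf1  (Sf1 fixes flow; stroke at Sf1)
b4 stroke→Sf2  (Sf2: flow source, stroke at near end)
b0 stroke→J2  (J2: bond 1 brought flow, rest push out)
b3 stroke→J2  (J2 flow already set via bond 1)
b2 stroke→J1  (J1: last free bond brings effort in)

bond 0 →J2
bond 1 →Sf1
bond 2 →J1
bond 3 →J2
bond 4 →Sf2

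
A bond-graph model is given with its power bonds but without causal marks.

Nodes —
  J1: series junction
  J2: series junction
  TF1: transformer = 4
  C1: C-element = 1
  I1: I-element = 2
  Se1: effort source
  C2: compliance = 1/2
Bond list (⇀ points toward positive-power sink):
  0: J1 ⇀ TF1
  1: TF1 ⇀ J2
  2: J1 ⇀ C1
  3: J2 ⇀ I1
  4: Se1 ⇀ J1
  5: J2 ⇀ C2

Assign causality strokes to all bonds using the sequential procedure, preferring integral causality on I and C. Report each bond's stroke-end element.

b0 →TF1
b1 →J2
b2 →J1
b3 →I1
b4 →J1
b5 →J2

b4 |J1  (Se1: effort source, stroke at far end)
b2 |J1  (C1 outputs effort q/C1)
b0 |TF1  (closing 1-jn rule on J1)
b1 |J2  (TF1 one-in-one-out from 0)
b3 |I1  (I1 outputs flow p/I1)
b5 |J2  (1-jn J2 has f-setter on 3)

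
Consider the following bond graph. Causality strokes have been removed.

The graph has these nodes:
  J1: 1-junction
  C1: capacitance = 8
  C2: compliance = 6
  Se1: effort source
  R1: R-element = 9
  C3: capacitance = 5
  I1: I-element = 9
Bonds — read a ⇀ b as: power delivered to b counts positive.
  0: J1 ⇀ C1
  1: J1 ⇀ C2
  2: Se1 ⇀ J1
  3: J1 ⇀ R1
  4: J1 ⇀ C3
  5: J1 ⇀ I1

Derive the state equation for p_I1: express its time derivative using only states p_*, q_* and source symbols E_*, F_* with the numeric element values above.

bond 2 |J1  (Se1: effort source, stroke at far end)
bond 0 |J1  (prefer integral on C1)
bond 1 |J1  (C2 outputs effort q/C2)
bond 4 |J1  (C3 integral (e out))
bond 5 |I1  (I1: I, integral causality)
bond 3 |J1  (common-f at J1 fixed by 5)

dp_I1/dt = E_Se1 - p_I1 - q_C1/8 - q_C2/6 - q_C3/5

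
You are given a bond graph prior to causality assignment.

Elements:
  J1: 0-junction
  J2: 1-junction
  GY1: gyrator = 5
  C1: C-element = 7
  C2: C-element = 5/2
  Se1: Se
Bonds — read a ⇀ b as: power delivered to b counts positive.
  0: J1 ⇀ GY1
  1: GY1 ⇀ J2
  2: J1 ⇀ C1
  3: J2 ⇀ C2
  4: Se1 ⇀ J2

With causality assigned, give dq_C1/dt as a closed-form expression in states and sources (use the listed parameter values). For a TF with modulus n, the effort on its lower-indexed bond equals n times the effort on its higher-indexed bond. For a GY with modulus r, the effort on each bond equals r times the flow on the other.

dq_C1/dt = E_Se1/5 - 2*q_C2/25

β4 stroke at J2  (Se1 (Se) sets effort on bond)
β2 stroke at J1  (C1 integral (e out))
β0 stroke at GY1  (J1 effort already set via bond 2)
β1 stroke at GY1  (through GY1, causality inverts; strokes same side of GY1)
β3 stroke at J2  (J2: bond 1 brought flow, rest push out)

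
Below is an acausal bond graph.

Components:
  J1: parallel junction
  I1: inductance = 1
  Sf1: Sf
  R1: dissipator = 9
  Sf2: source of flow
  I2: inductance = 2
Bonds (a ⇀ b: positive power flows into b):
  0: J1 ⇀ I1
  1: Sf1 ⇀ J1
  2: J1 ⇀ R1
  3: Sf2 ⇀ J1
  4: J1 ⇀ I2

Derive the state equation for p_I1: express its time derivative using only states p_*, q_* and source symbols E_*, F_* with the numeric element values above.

dp_I1/dt = 9*F_Sf1 + 9*F_Sf2 - 9*p_I1 - 9*p_I2/2

bond 1 stroke→Sf1  (Sf1: flow source, stroke at near end)
bond 3 stroke→Sf2  (Sf2: flow source, stroke at near end)
bond 0 stroke→I1  (I1: I, integral causality)
bond 4 stroke→I2  (prefer integral on I2)
bond 2 stroke→J1  (closing 0-jn rule on J1)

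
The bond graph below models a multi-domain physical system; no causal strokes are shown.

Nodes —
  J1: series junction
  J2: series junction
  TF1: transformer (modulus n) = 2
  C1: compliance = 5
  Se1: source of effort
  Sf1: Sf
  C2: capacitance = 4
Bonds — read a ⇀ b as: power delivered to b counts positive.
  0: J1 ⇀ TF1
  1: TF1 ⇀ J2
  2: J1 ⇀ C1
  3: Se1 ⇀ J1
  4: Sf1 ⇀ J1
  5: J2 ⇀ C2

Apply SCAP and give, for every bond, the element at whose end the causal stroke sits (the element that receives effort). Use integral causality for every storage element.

bond 3 stroke at J1  (Se1 fixes effort; stroke away)
bond 4 stroke at Sf1  (Sf1 fixes flow; stroke at Sf1)
bond 0 stroke at J1  (1-jn J1 has f-setter on 4)
bond 2 stroke at J1  (J1: bond 4 brought flow, rest push out)
bond 1 stroke at TF1  (TF TF1: opposite of bond 0)
bond 5 stroke at J2  (1-jn J2 has f-setter on 1)

bond 0 stroke at J1
bond 1 stroke at TF1
bond 2 stroke at J1
bond 3 stroke at J1
bond 4 stroke at Sf1
bond 5 stroke at J2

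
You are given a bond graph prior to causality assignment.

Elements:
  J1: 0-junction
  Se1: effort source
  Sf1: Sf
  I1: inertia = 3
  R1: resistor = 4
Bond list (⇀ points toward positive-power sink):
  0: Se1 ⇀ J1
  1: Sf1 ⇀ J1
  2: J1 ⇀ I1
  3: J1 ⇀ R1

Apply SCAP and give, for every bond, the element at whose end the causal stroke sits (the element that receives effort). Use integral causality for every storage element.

bond 0 →J1
bond 1 →Sf1
bond 2 →I1
bond 3 →R1

bond 0 |J1  (source Se1 imposes e)
bond 1 |Sf1  (Sf1 fixes flow; stroke at Sf1)
bond 2 |I1  (J1: bond 0 brought effort, rest push out)
bond 3 |R1  (common-e at J1 fixed by 0)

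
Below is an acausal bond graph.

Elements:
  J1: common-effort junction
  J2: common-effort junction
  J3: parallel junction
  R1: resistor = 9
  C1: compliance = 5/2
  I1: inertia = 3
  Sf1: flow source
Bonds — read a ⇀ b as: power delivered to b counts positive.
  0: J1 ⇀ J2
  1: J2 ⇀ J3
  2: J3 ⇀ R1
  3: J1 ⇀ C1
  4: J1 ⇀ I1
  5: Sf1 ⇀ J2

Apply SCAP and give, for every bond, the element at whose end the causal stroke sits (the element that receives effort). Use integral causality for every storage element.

bond 0 →J2
bond 1 →J3
bond 2 →R1
bond 3 →J1
bond 4 →I1
bond 5 →Sf1

b5 stroke at Sf1  (source Sf1 imposes f)
b3 stroke at J1  (C1: C, integral causality)
b0 stroke at J2  (common-e at J1 fixed by 3)
b4 stroke at I1  (common-e at J1 fixed by 3)
b1 stroke at J3  (0-jn J2 has e-setter on 0)
b2 stroke at R1  (common-e at J3 fixed by 1)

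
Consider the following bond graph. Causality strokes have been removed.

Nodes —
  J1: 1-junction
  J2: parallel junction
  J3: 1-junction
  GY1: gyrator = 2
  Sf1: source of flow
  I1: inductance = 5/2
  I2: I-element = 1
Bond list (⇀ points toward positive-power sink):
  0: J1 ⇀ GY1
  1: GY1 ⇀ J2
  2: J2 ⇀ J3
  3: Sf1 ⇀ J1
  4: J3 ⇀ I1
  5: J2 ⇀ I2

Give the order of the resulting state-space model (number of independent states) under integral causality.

2  (I1, I2 all integral)

#3 →Sf1  (source Sf1 imposes f)
#0 →J1  (J1 flow already set via bond 3)
#1 →J2  (GY1 both-in/both-out from 0)
#2 →J3  (J2: bond 1 brought effort, rest push out)
#5 →I2  (0-jn J2 has e-setter on 1)
#4 →I1  (only one flow-in slot at J3)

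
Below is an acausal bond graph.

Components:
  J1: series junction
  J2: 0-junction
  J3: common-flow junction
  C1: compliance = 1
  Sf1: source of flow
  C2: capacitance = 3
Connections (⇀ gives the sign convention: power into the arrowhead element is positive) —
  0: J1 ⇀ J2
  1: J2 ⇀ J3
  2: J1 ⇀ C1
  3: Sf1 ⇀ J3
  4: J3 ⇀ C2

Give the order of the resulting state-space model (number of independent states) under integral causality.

2  (C1, C2 all integral)

b3 stroke→Sf1  (Sf1: flow source, stroke at near end)
b1 stroke→J3  (J3: bond 3 brought flow, rest push out)
b4 stroke→J3  (J3: bond 3 brought flow, rest push out)
b0 stroke→J2  (only one effort-in slot at J2)
b2 stroke→J1  (J1 flow already set via bond 0)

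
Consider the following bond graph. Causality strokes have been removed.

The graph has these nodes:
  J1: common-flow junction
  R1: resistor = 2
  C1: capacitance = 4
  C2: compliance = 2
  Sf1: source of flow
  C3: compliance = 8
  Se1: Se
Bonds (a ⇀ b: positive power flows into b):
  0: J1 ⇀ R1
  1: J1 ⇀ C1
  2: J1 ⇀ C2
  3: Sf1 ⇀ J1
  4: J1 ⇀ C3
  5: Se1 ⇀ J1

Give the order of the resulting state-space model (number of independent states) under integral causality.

3  (C1, C2, C3 all integral)

b3 stroke at Sf1  (Sf1 fixes flow; stroke at Sf1)
b5 stroke at J1  (Se1 fixes effort; stroke away)
b0 stroke at J1  (1-jn J1 has f-setter on 3)
b1 stroke at J1  (common-f at J1 fixed by 3)
b2 stroke at J1  (common-f at J1 fixed by 3)
b4 stroke at J1  (J1: bond 3 brought flow, rest push out)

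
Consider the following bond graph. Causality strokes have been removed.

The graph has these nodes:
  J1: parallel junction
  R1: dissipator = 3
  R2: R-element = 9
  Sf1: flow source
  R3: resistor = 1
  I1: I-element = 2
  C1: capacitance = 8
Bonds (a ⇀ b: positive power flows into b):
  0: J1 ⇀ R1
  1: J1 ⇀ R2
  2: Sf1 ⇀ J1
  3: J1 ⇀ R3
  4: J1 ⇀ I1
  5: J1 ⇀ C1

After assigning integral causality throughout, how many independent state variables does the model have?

#2 →Sf1  (Sf1 (Sf) sets flow on bond)
#4 →I1  (prefer integral on I1)
#5 →J1  (C1 outputs effort q/C1)
#0 →R1  (common-e at J1 fixed by 5)
#1 →R2  (J1 effort already set via bond 5)
#3 →R3  (0-jn J1 has e-setter on 5)

2  (C1, I1 all integral)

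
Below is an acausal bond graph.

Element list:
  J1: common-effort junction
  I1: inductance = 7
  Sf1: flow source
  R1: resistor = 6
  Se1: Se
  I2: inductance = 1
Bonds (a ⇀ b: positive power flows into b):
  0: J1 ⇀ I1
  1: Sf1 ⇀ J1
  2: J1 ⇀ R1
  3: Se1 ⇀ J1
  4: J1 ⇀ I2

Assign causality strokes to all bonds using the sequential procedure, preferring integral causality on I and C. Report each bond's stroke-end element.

β1 stroke→Sf1  (Sf1: flow source, stroke at near end)
β3 stroke→J1  (Se1: effort source, stroke at far end)
β0 stroke→I1  (J1: bond 3 brought effort, rest push out)
β2 stroke→R1  (0-jn J1 has e-setter on 3)
β4 stroke→I2  (common-e at J1 fixed by 3)

#0 stroke at I1
#1 stroke at Sf1
#2 stroke at R1
#3 stroke at J1
#4 stroke at I2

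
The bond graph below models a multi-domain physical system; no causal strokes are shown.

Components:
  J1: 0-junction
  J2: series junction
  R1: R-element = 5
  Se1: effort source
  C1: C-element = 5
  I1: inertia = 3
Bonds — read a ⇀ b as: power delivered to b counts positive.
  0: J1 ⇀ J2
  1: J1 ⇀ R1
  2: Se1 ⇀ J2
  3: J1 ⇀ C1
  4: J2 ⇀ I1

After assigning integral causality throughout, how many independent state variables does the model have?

2  (C1, I1 all integral)

b2 stroke→J2  (Se1: effort source, stroke at far end)
b3 stroke→J1  (C1 integral (e out))
b0 stroke→J2  (J1: bond 3 brought effort, rest push out)
b1 stroke→R1  (J1 effort already set via bond 3)
b4 stroke→I1  (J2: last free bond brings flow in)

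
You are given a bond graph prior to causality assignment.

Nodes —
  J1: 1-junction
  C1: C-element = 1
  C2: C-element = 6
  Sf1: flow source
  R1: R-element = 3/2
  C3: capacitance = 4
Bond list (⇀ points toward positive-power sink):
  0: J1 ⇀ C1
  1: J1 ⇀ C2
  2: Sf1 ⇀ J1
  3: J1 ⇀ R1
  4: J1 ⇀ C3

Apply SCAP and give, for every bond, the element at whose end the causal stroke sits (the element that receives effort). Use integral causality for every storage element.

β0 →J1
β1 →J1
β2 →Sf1
β3 →J1
β4 →J1

b2 stroke at Sf1  (source Sf1 imposes f)
b0 stroke at J1  (1-jn J1 has f-setter on 2)
b1 stroke at J1  (common-f at J1 fixed by 2)
b3 stroke at J1  (1-jn J1 has f-setter on 2)
b4 stroke at J1  (1-jn J1 has f-setter on 2)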